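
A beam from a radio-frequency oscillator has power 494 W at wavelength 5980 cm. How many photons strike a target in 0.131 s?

1.95e28 photons

Total energy: E_total = P·t = 494 × 0.131 = 64.71 J.
Per-photon energy: E = 3.322e-27 J.
N = E_total / E_photon = 1.95e28.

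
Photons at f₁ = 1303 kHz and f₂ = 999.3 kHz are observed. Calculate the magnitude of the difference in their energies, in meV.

Using E = hf: E₁ = 8.6338e-28 J, E₂ = 6.6214e-28 J.
|ΔE| = |8.6338e-28 − 6.6214e-28| = 2.01e-28 J = 1.26e-6 meV.

1.26e-6 meV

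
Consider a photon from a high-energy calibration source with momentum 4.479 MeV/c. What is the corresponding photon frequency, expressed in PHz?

1.08 × 10^6 PHz

Convert to SI: p = 4.479 MeV/c = 2.3937 × 10^-21 kg·m/s.
Since f = pc/h for a photon, f = 1.083 × 10^21 Hz.
Converting to PHz: f = 1.083 × 10^6 PHz ≈ 1.08 × 10^6 PHz.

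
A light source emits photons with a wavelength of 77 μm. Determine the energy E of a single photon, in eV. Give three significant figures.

First convert: λ = 77 μm = 7.7 × 10^-5 m.
Since E = hc/λ for a photon, E = 2.580 × 10^-21 J.
Converting to eV: E = 0.01610 eV ≈ 0.0161 eV.

0.0161 eV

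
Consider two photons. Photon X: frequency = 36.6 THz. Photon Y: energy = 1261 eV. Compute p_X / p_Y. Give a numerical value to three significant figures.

1.20·10^-4

p_X = 8.089·10^-29 kg·m/s (from frequency = 36.6 THz, via p = hf/c).
p_Y = 6.739·10^-25 kg·m/s (from energy = 1261 eV, via p = E/c).
Ratio = 8.089·10^-29 / 6.739·10^-25 = 1.20·10^-4.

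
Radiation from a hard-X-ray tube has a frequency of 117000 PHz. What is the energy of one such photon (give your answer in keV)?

484 keV

Take h = 6.62607015 × 10^-34 J·s, 1 eV = 1.602176634 × 10^-19 J.
In SI units: f = 117000 PHz = 1.170 × 10^20 Hz.
Apply E = hf: E = 7.753 × 10^-14 J.
Converting to keV: E = 483.9 keV ≈ 484 keV.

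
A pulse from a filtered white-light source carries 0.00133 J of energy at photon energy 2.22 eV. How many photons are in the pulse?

Per-photon energy: E = 3.557e-19 J (from energy = 2.22 eV).
N = E_total / E_photon = 0.00133 J / 3.557e-19 J = 3.74e15.

3.74e15 photons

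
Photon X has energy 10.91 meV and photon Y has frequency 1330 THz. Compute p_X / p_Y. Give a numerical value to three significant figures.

1.98 × 10^-3

p_X = 5.831 × 10^-30 kg·m/s (from energy = 10.91 meV, via p = E/c).
p_Y = 2.940 × 10^-27 kg·m/s (from frequency = 1330 THz, via p = hf/c).
Ratio = 5.831 × 10^-30 / 2.940 × 10^-27 = 1.98 × 10^-3.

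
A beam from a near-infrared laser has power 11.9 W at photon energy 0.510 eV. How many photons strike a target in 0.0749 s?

1.09 × 10^19 photons

Total energy: E_total = P·t = 11.9 × 0.0749 = 0.8913 J.
Per-photon energy: E = 8.171 × 10^-20 J.
N = E_total / E_photon = 1.09 × 10^19.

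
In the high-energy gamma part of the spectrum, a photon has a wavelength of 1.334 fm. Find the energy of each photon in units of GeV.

Take h = 6.62607015e-34 J·s, c = 2.99792458e8 m/s, 1 eV = 1.602176634e-19 J.
In SI units: λ = 1.334 fm = 1.334e-15 m.
Since E = hc/λ for a photon, E = 1.489e-10 J.
Converting to GeV: E = 0.9294 GeV ≈ 0.929 GeV.

0.929 GeV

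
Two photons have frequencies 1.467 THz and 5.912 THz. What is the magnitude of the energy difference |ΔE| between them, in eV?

0.0184 eV

Using E = hf: E₁ = 9.7204 × 10^-22 J, E₂ = 3.9173 × 10^-21 J.
|ΔE| = |9.7204 × 10^-22 − 3.9173 × 10^-21| = 2.95 × 10^-21 J = 0.0184 eV.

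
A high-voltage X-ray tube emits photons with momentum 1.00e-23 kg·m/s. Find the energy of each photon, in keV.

(c = 2.99792458e8 m/s, 1 eV = 1.602176634e-19 J.)
Apply E = pc: E = 2.998e-15 J.
Converting to keV: E = 18.71 keV ≈ 18.7 keV.

18.7 keV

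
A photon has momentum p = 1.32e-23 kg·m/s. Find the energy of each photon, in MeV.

For a photon E = pc, so E = 3.957e-15 J.
Converting to MeV: E = 0.02470 MeV ≈ 0.0247 MeV.

0.0247 MeV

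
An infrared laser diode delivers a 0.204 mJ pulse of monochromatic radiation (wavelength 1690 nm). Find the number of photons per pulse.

1.74 × 10^15 photons

Per-photon energy: E = 1.175 × 10^-19 J (from wavelength = 1690 nm).
N = E_total / E_photon = 2.04 × 10^-4 J / 1.175 × 10^-19 J = 1.74 × 10^15.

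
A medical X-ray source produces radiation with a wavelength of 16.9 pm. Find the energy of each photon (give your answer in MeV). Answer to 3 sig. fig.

Use h = 6.62607015 × 10^-34 J·s, c = 2.99792458 × 10^8 m/s, 1 eV = 1.602176634 × 10^-19 J.
Convert to SI: λ = 16.9 pm = 1.69 × 10^-11 m.
Since E = hc/λ for a photon, E = 1.175 × 10^-14 J.
Converting to MeV: E = 0.07336 MeV ≈ 0.0734 MeV.

0.0734 MeV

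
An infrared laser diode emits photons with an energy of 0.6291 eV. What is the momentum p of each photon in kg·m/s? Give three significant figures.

Take c = 2.99792458e8 m/s, 1 eV = 1.602176634e-19 J.
In SI units: E = 0.6291 eV = 1.0079e-19 J.
Apply p = E/c: p = 3.362e-28 kg·m/s.
So p ≈ 3.36e-28 kg·m/s.

3.36e-28 kg·m/s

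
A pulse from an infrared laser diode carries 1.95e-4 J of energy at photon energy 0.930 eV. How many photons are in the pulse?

Per-photon energy: E = 1.490e-19 J (from energy = 0.930 eV).
N = E_total / E_photon = 1.95e-4 J / 1.490e-19 J = 1.31e15.

1.31e15 photons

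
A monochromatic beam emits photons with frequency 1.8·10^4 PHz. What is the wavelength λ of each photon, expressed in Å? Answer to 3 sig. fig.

0.167 Å

First convert: f = 1.8·10^4 PHz = 1.8·10^19 Hz.
Apply λ = c/f: λ = 1.666·10^-11 m.
Converting to Å: λ = 0.1666 Å ≈ 0.167 Å.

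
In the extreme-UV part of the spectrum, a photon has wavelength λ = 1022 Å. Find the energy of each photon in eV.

12.1 eV

In SI units: λ = 1022 Å = 1.022 × 10^-7 m.
For a photon E = hc/λ, so E = 1.944 × 10^-18 J.
Converting to eV: E = 12.13 eV ≈ 12.1 eV.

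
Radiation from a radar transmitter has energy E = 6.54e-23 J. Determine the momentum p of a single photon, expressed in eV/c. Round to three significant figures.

4.08e-4 eV/c

The photon relation is p = E/c, giving p = 2.182e-31 kg·m/s.
Converting to eV/c: p = 4.082e-4 eV/c ≈ 4.08e-4 eV/c.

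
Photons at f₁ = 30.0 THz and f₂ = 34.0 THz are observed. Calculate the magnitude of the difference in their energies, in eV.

0.0165 eV

Using E = hf: E₁ = 1.988e-20 J, E₂ = 2.253e-20 J.
|ΔE| = |1.988e-20 − 2.253e-20| = 2.65e-21 J = 0.0165 eV.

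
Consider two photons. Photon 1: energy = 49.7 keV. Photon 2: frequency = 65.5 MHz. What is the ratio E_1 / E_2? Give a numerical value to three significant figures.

E_1 = 7.963 × 10^-15 J (from energy = 49.7 keV, via E given directly).
E_2 = 4.340 × 10^-26 J (from frequency = 65.5 MHz, via E = hf).
Ratio = 7.963 × 10^-15 / 4.340 × 10^-26 = 1.83 × 10^11.

1.83 × 10^11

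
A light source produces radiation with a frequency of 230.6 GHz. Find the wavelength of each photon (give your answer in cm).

(c = 2.99792458e8 m/s.)
Convert to SI: f = 230.6 GHz = 2.306e11 Hz.
Since λ = c/f for a photon, λ = 0.001300 m.
Converting to cm: λ = 0.1300 cm ≈ 0.130 cm.

0.130 cm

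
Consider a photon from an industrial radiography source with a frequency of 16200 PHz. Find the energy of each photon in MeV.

0.0670 MeV

Use h = 6.62607015 × 10^-34 J·s, 1 eV = 1.602176634 × 10^-19 J.
Convert to SI: f = 16200 PHz = 1.62 × 10^19 Hz.
The photon relation is E = hf, giving E = 1.073 × 10^-14 J.
Converting to MeV: E = 0.06700 MeV ≈ 0.0670 MeV.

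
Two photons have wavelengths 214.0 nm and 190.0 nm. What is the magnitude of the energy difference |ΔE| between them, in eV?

0.732 eV

Using E = hc/λ: E₁ = 9.2825e-19 J, E₂ = 1.0455e-18 J.
|ΔE| = |9.2825e-19 − 1.0455e-18| = 1.17e-19 J = 0.732 eV.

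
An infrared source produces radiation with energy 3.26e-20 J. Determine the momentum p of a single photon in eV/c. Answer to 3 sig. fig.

Since p = E/c for a photon, p = 1.087e-28 kg·m/s.
Converting to eV/c: p = 0.2035 eV/c ≈ 0.203 eV/c.

0.203 eV/c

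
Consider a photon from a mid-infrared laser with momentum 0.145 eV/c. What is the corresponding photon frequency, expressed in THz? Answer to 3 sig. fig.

(h = 6.62607015 × 10^-34 J·s, c = 2.99792458 × 10^8 m/s, 1 eV = 1.602176634 × 10^-19 J.)
First convert: p = 0.145 eV/c = 7.7492 × 10^-29 kg·m/s.
The photon relation is f = pc/h, giving f = 3.506 × 10^13 Hz.
Converting to THz: f = 35.06 THz ≈ 35.1 THz.

35.1 THz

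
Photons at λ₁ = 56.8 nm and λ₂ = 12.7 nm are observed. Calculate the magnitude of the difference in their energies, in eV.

75.8 eV

Using E = hc/λ: E₁ = 3.497e-18 J, E₂ = 1.564e-17 J.
|ΔE| = |3.497e-18 − 1.564e-17| = 1.21e-17 J = 75.8 eV.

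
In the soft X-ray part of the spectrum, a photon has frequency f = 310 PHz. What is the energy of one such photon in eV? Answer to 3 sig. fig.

1280 eV

In SI units: f = 310 PHz = 3.1 × 10^17 Hz.
For a photon E = hf, so E = 2.054 × 10^-16 J.
Converting to eV: E = 1282 eV ≈ 1280 eV.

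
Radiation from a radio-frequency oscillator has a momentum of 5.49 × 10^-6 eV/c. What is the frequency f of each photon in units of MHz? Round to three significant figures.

Use h = 6.62607015 × 10^-34 J·s, c = 2.99792458 × 10^8 m/s, 1 eV = 1.602176634 × 10^-19 J.
First convert: p = 5.49 × 10^-6 eV/c = 2.9340 × 10^-33 kg·m/s.
The photon relation is f = pc/h, giving f = 1.327 × 10^9 Hz.
Converting to MHz: f = 1327 MHz ≈ 1330 MHz.

1330 MHz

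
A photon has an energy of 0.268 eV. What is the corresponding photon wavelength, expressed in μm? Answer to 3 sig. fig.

In SI units: E = 0.268 eV = 4.2938e-20 J.
The photon relation is λ = hc/E, giving λ = 4.626e-6 m.
Converting to μm: λ = 4.626 μm ≈ 4.63 μm.

4.63 μm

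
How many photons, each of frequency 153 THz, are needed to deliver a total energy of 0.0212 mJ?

Per-photon energy: E = 1.014e-19 J (from frequency = 153 THz).
N = E_total / E_photon = 2.12e-5 J / 1.014e-19 J = 2.09e14.

2.09e14 photons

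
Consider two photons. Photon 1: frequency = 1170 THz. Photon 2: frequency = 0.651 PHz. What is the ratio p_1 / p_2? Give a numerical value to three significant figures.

1.80

p_1 = 2.586·10^-27 kg·m/s (from frequency = 1170 THz, via p = hf/c).
p_2 = 1.439·10^-27 kg·m/s (from frequency = 0.651 PHz, via p = hf/c).
Ratio = 2.586·10^-27 / 1.439·10^-27 = 1.80.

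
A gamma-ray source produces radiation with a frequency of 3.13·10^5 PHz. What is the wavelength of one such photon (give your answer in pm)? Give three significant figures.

(c = 2.99792458·10^8 m/s.)
Convert to SI: f = 3.13·10^5 PHz = 3.13·10^20 Hz.
Since λ = c/f for a photon, λ = 9.578·10^-13 m.
Converting to pm: λ = 0.9578 pm ≈ 0.958 pm.

0.958 pm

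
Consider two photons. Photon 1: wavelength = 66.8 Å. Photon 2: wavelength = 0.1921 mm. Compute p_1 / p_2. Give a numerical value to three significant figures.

p_1 = 9.919e-26 kg·m/s (from wavelength = 66.8 Å, via p = h/λ).
p_2 = 3.449e-30 kg·m/s (from wavelength = 0.1921 mm, via p = h/λ).
Ratio = 9.919e-26 / 3.449e-30 = 2.88e4.

2.88e4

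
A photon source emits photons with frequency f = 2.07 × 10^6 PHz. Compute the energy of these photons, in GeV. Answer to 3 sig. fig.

8.56 × 10^-3 GeV

(h = 6.62607015 × 10^-34 J·s, 1 eV = 1.602176634 × 10^-19 J.)
First convert: f = 2.07 × 10^6 PHz = 2.07 × 10^21 Hz.
Since E = hf for a photon, E = 1.372 × 10^-12 J.
Converting to GeV: E = 0.008561 GeV ≈ 8.56 × 10^-3 GeV.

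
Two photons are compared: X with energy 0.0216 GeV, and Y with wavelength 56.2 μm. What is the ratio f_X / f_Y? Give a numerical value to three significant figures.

f_X = 5.223e21 Hz (from energy = 0.0216 GeV, via f = E/h).
f_Y = 5.334e12 Hz (from wavelength = 56.2 μm, via f = c/λ).
Ratio = 5.223e21 / 5.334e12 = 9.79e8.

9.79e8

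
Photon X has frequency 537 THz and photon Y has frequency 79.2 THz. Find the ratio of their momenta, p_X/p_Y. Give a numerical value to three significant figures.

p_X = 1.187 × 10^-27 kg·m/s (from frequency = 537 THz, via p = hf/c).
p_Y = 1.750 × 10^-28 kg·m/s (from frequency = 79.2 THz, via p = hf/c).
Ratio = 1.187 × 10^-27 / 1.750 × 10^-28 = 6.78.

6.78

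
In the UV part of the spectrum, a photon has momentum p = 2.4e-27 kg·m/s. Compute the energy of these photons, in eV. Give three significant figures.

Since E = pc for a photon, E = 7.195e-19 J.
Converting to eV: E = 4.491 eV ≈ 4.49 eV.

4.49 eV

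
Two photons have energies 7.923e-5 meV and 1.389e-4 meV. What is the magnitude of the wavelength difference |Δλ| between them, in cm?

Using λ = hc/E: λ₁ = 15.649 m, λ₂ = 8.9261 m.
|Δλ| = |15.649 − 8.9261| = 6.72 m = 672 cm.

672 cm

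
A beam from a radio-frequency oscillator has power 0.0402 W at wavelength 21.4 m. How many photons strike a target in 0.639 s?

2.77e24 photons

Total energy: E_total = P·t = 0.0402 × 0.639 = 0.02569 J.
Per-photon energy: E = 9.282e-27 J.
N = E_total / E_photon = 2.77e24.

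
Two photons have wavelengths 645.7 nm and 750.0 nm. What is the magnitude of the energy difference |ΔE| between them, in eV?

0.267 eV

Using E = hc/λ: E₁ = 3.0764 × 10^-19 J, E₂ = 2.6486 × 10^-19 J.
|ΔE| = |3.0764 × 10^-19 − 2.6486 × 10^-19| = 4.28 × 10^-20 J = 0.267 eV.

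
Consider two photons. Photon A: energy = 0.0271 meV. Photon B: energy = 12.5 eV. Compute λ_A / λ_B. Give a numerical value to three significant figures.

λ_A = 0.04575 m (from energy = 0.0271 meV, via λ = hc/E).
λ_B = 9.919 × 10^-8 m (from energy = 12.5 eV, via λ = hc/E).
Ratio = 0.04575 / 9.919 × 10^-8 = 4.61 × 10^5.

4.61 × 10^5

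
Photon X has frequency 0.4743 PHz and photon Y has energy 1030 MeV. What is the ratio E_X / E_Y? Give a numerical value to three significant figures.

1.90e-9

E_X = 3.143e-19 J (from frequency = 0.4743 PHz, via E = hf).
E_Y = 1.650e-10 J (from energy = 1030 MeV, via E given directly).
Ratio = 3.143e-19 / 1.650e-10 = 1.90e-9.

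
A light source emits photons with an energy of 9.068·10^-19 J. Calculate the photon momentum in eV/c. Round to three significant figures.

Take c = 2.99792458·10^8 m/s, 1 eV = 1.602176634·10^-19 J.
For a photon p = E/c, so p = 3.025·10^-27 kg·m/s.
Converting to eV/c: p = 5.660 eV/c ≈ 5.66 eV/c.

5.66 eV/c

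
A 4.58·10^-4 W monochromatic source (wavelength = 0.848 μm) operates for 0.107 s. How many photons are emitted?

Total energy: E_total = P·t = 4.58·10^-4 × 0.107 = 4.901·10^-5 J.
Per-photon energy: E = 2.343·10^-19 J.
N = E_total / E_photon = 2.09·10^14.

2.09·10^14 photons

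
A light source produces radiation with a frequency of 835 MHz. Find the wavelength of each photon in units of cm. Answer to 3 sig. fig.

First convert: f = 835 MHz = 8.35 × 10^8 Hz.
The photon relation is λ = c/f, giving λ = 0.3590 m.
Converting to cm: λ = 35.90 cm ≈ 35.9 cm.

35.9 cm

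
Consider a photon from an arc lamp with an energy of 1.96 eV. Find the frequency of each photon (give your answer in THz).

In SI units: E = 1.96 eV = 3.1403 × 10^-19 J.
Since f = E/h for a photon, f = 4.739 × 10^14 Hz.
Converting to THz: f = 473.9 THz ≈ 474 THz.

474 THz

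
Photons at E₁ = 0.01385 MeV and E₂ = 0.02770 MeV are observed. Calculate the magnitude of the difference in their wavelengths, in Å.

Using λ = hc/E: λ₁ = 8.9519e-11 m, λ₂ = 4.4760e-11 m.
|Δλ| = |8.9519e-11 − 4.4760e-11| = 4.48e-11 m = 0.448 Å.

0.448 Å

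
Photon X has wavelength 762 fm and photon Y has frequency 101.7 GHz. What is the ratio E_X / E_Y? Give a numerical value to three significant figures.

E_X = 2.607e-13 J (from wavelength = 762 fm, via E = hc/λ).
E_Y = 6.739e-23 J (from frequency = 101.7 GHz, via E = hf).
Ratio = 2.607e-13 / 6.739e-23 = 3.87e9.

3.87e9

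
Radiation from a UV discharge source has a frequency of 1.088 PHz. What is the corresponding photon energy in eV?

Use h = 6.62607015e-34 J·s, 1 eV = 1.602176634e-19 J.
First convert: f = 1.088 PHz = 1.088e15 Hz.
For a photon E = hf, so E = 7.209e-19 J.
Converting to eV: E = 4.500 eV ≈ 4.50 eV.

4.50 eV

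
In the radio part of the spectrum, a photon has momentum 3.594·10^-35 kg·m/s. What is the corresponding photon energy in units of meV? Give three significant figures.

The photon relation is E = pc, giving E = 1.077·10^-26 J.
Converting to meV: E = 6.725·10^-5 meV ≈ 6.72·10^-5 meV.

6.72·10^-5 meV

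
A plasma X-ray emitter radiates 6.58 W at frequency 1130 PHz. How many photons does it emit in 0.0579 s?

5.09 × 10^14 photons

Total energy: E_total = P·t = 6.58 × 0.0579 = 0.3810 J.
Per-photon energy: E = 7.487 × 10^-16 J.
N = E_total / E_photon = 5.09 × 10^14.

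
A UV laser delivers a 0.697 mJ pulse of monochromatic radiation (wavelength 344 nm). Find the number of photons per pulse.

1.21 × 10^15 photons

Per-photon energy: E = 5.775 × 10^-19 J (from wavelength = 344 nm).
N = E_total / E_photon = 6.97 × 10^-4 J / 5.775 × 10^-19 J = 1.21 × 10^15.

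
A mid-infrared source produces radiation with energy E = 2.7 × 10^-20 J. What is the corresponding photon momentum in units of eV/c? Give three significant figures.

The photon relation is p = E/c, giving p = 9.006 × 10^-29 kg·m/s.
Converting to eV/c: p = 0.1685 eV/c ≈ 0.169 eV/c.

0.169 eV/c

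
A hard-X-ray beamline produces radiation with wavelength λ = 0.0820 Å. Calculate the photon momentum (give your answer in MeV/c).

0.151 MeV/c

In SI units: λ = 0.0820 Å = 8.20 × 10^-12 m.
Since p = h/λ for a photon, p = 8.081 × 10^-23 kg·m/s.
Converting to MeV/c: p = 0.1512 MeV/c ≈ 0.151 MeV/c.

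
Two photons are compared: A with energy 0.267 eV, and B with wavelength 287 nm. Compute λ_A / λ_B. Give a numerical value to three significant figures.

λ_A = 4.644 × 10^-6 m (from energy = 0.267 eV, via λ = hc/E).
λ_B = 2.870 × 10^-7 m (from wavelength = 287 nm, via λ given directly).
Ratio = 4.644 × 10^-6 / 2.870 × 10^-7 = 16.2.

16.2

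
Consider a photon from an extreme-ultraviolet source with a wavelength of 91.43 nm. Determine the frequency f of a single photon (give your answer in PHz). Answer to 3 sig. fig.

3.28 PHz

In SI units: λ = 91.43 nm = 9.143 × 10^-8 m.
The photon relation is f = c/λ, giving f = 3.279 × 10^15 Hz.
Converting to PHz: f = 3.279 PHz ≈ 3.28 PHz.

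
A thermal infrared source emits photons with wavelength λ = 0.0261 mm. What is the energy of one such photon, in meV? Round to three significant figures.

Take h = 6.62607015 × 10^-34 J·s, c = 2.99792458 × 10^8 m/s, 1 eV = 1.602176634 × 10^-19 J.
First convert: λ = 0.0261 mm = 2.61 × 10^-5 m.
For a photon E = hc/λ, so E = 7.611 × 10^-21 J.
Converting to meV: E = 47.50 meV ≈ 47.5 meV.

47.5 meV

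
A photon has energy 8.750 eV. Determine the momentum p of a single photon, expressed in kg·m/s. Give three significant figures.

Convert to SI: E = 8.750 eV = 1.4019e-18 J.
The photon relation is p = E/c, giving p = 4.676e-27 kg·m/s.
So p ≈ 4.68e-27 kg·m/s.

4.68e-27 kg·m/s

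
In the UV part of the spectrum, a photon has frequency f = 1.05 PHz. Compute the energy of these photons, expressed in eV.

4.34 eV

In SI units: f = 1.05 PHz = 1.05·10^15 Hz.
Apply E = hf: E = 6.957·10^-19 J.
Converting to eV: E = 4.342 eV ≈ 4.34 eV.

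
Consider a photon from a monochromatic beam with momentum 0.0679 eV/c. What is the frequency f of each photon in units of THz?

16.4 THz

Convert to SI: p = 0.0679 eV/c = 3.6288 × 10^-29 kg·m/s.
The photon relation is f = pc/h, giving f = 1.642 × 10^13 Hz.
Converting to THz: f = 16.42 THz ≈ 16.4 THz.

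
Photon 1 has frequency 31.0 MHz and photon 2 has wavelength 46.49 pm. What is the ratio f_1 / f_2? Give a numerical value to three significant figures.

4.81e-12

f_1 = 3.100e7 Hz (from frequency = 31.0 MHz, via f given directly).
f_2 = 6.449e18 Hz (from wavelength = 46.49 pm, via f = c/λ).
Ratio = 3.100e7 / 6.449e18 = 4.81e-12.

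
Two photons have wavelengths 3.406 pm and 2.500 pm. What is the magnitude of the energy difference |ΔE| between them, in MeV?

Using E = hc/λ: E₁ = 5.8322 × 10^-14 J, E₂ = 7.9458 × 10^-14 J.
|ΔE| = |5.8322 × 10^-14 − 7.9458 × 10^-14| = 2.11 × 10^-14 J = 0.132 MeV.

0.132 MeV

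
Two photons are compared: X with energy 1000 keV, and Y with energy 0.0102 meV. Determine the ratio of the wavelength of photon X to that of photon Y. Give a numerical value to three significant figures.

1.02e-11

λ_X = 1.240e-12 m (from energy = 1000 keV, via λ = hc/E).
λ_Y = 0.1216 m (from energy = 0.0102 meV, via λ = hc/E).
Ratio = 1.240e-12 / 0.1216 = 1.02e-11.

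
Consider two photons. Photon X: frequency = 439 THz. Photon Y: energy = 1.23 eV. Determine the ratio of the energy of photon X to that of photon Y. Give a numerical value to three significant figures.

1.48

E_X = 2.909·10^-19 J (from frequency = 439 THz, via E = hf).
E_Y = 1.971·10^-19 J (from energy = 1.23 eV, via E given directly).
Ratio = 2.909·10^-19 / 1.971·10^-19 = 1.48.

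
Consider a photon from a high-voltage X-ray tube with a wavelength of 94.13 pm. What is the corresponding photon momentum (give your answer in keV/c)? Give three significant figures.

13.2 keV/c

Use h = 6.62607015 × 10^-34 J·s, c = 2.99792458 × 10^8 m/s, 1 eV = 1.602176634 × 10^-19 J.
Convert to SI: λ = 94.13 pm = 9.413 × 10^-11 m.
For a photon p = h/λ, so p = 7.039 × 10^-24 kg·m/s.
Converting to keV/c: p = 13.17 keV/c ≈ 13.2 keV/c.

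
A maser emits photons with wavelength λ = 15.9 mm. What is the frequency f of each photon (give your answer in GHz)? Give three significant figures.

Convert to SI: λ = 15.9 mm = 0.0159 m.
Since f = c/λ for a photon, f = 1.885 × 10^10 Hz.
Converting to GHz: f = 18.85 GHz ≈ 18.9 GHz.

18.9 GHz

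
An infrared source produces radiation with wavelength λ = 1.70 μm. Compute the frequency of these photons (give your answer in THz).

(c = 2.99792458 × 10^8 m/s.)
In SI units: λ = 1.70 μm = 1.70 × 10^-6 m.
The photon relation is f = c/λ, giving f = 1.763 × 10^14 Hz.
Converting to THz: f = 176.3 THz ≈ 176 THz.

176 THz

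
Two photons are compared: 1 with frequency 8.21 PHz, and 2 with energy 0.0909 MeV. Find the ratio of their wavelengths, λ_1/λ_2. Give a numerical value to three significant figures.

2680

λ_1 = 3.652e-8 m (from frequency = 8.21 PHz, via λ = c/f).
λ_2 = 1.364e-11 m (from energy = 0.0909 MeV, via λ = hc/E).
Ratio = 3.652e-8 / 1.364e-11 = 2680.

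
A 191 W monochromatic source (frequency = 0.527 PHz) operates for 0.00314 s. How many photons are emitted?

Total energy: E_total = P·t = 191 × 0.00314 = 0.5997 J.
Per-photon energy: E = 3.492e-19 J.
N = E_total / E_photon = 1.72e18.

1.72e18 photons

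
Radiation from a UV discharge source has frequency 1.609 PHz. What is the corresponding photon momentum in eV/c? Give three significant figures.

6.65 eV/c

Convert to SI: f = 1.609 PHz = 1.609·10^15 Hz.
Apply p = hf/c: p = 3.556·10^-27 kg·m/s.
Converting to eV/c: p = 6.654 eV/c ≈ 6.65 eV/c.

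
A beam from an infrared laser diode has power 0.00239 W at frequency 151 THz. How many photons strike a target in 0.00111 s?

2.65e13 photons

Total energy: E_total = P·t = 0.00239 × 0.00111 = 2.653e-6 J.
Per-photon energy: E = 1.001e-19 J.
N = E_total / E_photon = 2.65e13.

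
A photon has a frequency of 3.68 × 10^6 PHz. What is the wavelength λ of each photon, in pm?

0.0815 pm

Use c = 2.99792458 × 10^8 m/s.
Convert to SI: f = 3.68 × 10^6 PHz = 3.68 × 10^21 Hz.
Since λ = c/f for a photon, λ = 8.147 × 10^-14 m.
Converting to pm: λ = 0.08147 pm ≈ 0.0815 pm.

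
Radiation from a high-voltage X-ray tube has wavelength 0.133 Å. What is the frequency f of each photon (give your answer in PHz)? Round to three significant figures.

Use c = 2.99792458 × 10^8 m/s.
Convert to SI: λ = 0.133 Å = 1.33 × 10^-11 m.
Apply f = c/λ: f = 2.254 × 10^19 Hz.
Converting to PHz: f = 22540 PHz ≈ 2.25 × 10^4 PHz.

2.25 × 10^4 PHz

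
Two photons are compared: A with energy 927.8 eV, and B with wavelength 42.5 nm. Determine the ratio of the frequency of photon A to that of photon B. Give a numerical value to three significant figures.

31.8

f_A = 2.243 × 10^17 Hz (from energy = 927.8 eV, via f = E/h).
f_B = 7.054 × 10^15 Hz (from wavelength = 42.5 nm, via f = c/λ).
Ratio = 2.243 × 10^17 / 7.054 × 10^15 = 31.8.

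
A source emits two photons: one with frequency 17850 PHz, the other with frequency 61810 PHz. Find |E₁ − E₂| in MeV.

Using E = hf: E₁ = 1.1828·10^-14 J, E₂ = 4.0956·10^-14 J.
|ΔE| = |1.1828·10^-14 − 4.0956·10^-14| = 2.91·10^-14 J = 0.182 MeV.

0.182 MeV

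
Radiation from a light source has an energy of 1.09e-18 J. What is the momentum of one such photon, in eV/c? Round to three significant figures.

Since p = E/c for a photon, p = 3.636e-27 kg·m/s.
Converting to eV/c: p = 6.803 eV/c ≈ 6.80 eV/c.

6.80 eV/c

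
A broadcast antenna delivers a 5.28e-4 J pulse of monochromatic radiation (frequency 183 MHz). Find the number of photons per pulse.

Per-photon energy: E = 1.213e-25 J (from frequency = 183 MHz).
N = E_total / E_photon = 5.28e-4 J / 1.213e-25 J = 4.35e21.

4.35e21 photons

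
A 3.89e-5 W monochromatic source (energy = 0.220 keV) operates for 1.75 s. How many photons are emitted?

Total energy: E_total = P·t = 3.89e-5 × 1.75 = 6.807e-5 J.
Per-photon energy: E = 3.525e-17 J.
N = E_total / E_photon = 1.93e12.

1.93e12 photons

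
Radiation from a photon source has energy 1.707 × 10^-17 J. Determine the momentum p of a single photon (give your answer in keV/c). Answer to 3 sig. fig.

0.107 keV/c

The photon relation is p = E/c, giving p = 5.694 × 10^-26 kg·m/s.
Converting to keV/c: p = 0.1065 keV/c ≈ 0.107 keV/c.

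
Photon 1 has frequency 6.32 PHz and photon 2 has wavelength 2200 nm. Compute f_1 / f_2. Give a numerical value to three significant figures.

46.4

f_1 = 6.320 × 10^15 Hz (from frequency = 6.32 PHz, via f given directly).
f_2 = 1.363 × 10^14 Hz (from wavelength = 2200 nm, via f = c/λ).
Ratio = 6.320 × 10^15 / 1.363 × 10^14 = 46.4.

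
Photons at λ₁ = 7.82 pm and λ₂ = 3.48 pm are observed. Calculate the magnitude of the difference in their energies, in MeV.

0.198 MeV

Using E = hc/λ: E₁ = 2.540 × 10^-14 J, E₂ = 5.708 × 10^-14 J.
|ΔE| = |2.540 × 10^-14 − 5.708 × 10^-14| = 3.17 × 10^-14 J = 0.198 MeV.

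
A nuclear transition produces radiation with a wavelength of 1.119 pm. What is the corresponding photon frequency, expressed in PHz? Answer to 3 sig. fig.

First convert: λ = 1.119 pm = 1.119 × 10^-12 m.
For a photon f = c/λ, so f = 2.679 × 10^20 Hz.
Converting to PHz: f = 267900 PHz ≈ 2.68 × 10^5 PHz.

2.68 × 10^5 PHz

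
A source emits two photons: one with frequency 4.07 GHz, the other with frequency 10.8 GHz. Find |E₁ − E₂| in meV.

Using E = hf: E₁ = 2.697e-24 J, E₂ = 7.156e-24 J.
|ΔE| = |2.697e-24 − 7.156e-24| = 4.46e-24 J = 0.0278 meV.

0.0278 meV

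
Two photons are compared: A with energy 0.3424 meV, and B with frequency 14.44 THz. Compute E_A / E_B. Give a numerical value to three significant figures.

E_A = 5.486e-23 J (from energy = 0.3424 meV, via E given directly).
E_B = 9.568e-21 J (from frequency = 14.44 THz, via E = hf).
Ratio = 5.486e-23 / 9.568e-21 = 5.73e-3.

5.73e-3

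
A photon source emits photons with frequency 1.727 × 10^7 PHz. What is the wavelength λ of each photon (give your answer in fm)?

17.4 fm

Convert to SI: f = 1.727 × 10^7 PHz = 1.727 × 10^22 Hz.
Since λ = c/f for a photon, λ = 1.736 × 10^-14 m.
Converting to fm: λ = 17.36 fm ≈ 17.4 fm.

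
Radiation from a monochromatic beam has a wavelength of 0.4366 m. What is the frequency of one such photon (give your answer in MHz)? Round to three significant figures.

(c = 2.99792458·10^8 m/s.)
The photon relation is f = c/λ, giving f = 6.867·10^8 Hz.
Converting to MHz: f = 686.7 MHz ≈ 687 MHz.

687 MHz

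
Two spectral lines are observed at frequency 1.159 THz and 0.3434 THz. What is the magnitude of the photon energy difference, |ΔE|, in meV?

3.37 meV

Using E = hf: E₁ = 7.6796 × 10^-22 J, E₂ = 2.2754 × 10^-22 J.
|ΔE| = |7.6796 × 10^-22 − 2.2754 × 10^-22| = 5.40 × 10^-22 J = 3.37 meV.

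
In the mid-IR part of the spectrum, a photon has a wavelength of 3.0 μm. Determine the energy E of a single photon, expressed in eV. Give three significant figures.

In SI units: λ = 3.0 μm = 3.0 × 10^-6 m.
Since E = hc/λ for a photon, E = 6.621 × 10^-20 J.
Converting to eV: E = 0.4133 eV ≈ 0.413 eV.

0.413 eV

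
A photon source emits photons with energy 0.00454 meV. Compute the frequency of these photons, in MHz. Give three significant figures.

1100 MHz

(h = 6.62607015e-34 J·s, 1 eV = 1.602176634e-19 J.)
First convert: E = 0.00454 meV = 7.2739e-25 J.
Apply f = E/h: f = 1.098e9 Hz.
Converting to MHz: f = 1098 MHz ≈ 1100 MHz.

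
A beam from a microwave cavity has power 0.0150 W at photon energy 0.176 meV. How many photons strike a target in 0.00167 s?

8.88e17 photons

Total energy: E_total = P·t = 0.0150 × 0.00167 = 2.505e-5 J.
Per-photon energy: E = 2.820e-23 J.
N = E_total / E_photon = 8.88e17.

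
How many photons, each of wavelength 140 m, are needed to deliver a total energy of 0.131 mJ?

Per-photon energy: E = 1.419·10^-27 J (from wavelength = 140 m).
N = E_total / E_photon = 1.31·10^-4 J / 1.419·10^-27 J = 9.23·10^22.

9.23·10^22 photons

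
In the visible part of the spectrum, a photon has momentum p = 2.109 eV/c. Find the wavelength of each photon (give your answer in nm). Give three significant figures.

588 nm

(h = 6.62607015e-34 J·s, c = 2.99792458e8 m/s, 1 eV = 1.602176634e-19 J.)
First convert: p = 2.109 eV/c = 1.1271e-27 kg·m/s.
Since λ = h/p for a photon, λ = 5.879e-7 m.
Converting to nm: λ = 587.9 nm ≈ 588 nm.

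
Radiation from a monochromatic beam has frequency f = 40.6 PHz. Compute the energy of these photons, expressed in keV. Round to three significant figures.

0.168 keV

First convert: f = 40.6 PHz = 4.06e16 Hz.
Since E = hf for a photon, E = 2.690e-17 J.
Converting to keV: E = 0.1679 keV ≈ 0.168 keV.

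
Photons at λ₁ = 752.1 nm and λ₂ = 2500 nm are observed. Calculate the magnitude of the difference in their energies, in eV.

1.15 eV

Using E = hc/λ: E₁ = 2.6412e-19 J, E₂ = 7.9458e-20 J.
|ΔE| = |2.6412e-19 − 7.9458e-20| = 1.85e-19 J = 1.15 eV.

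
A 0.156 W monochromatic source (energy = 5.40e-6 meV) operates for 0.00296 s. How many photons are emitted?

Total energy: E_total = P·t = 0.156 × 0.00296 = 4.618e-4 J.
Per-photon energy: E = 8.652e-28 J.
N = E_total / E_photon = 5.34e23.

5.34e23 photons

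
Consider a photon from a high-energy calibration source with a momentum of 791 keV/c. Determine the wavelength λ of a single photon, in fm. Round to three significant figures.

1570 fm

In SI units: p = 791 keV/c = 4.2273e-22 kg·m/s.
Apply λ = h/p: λ = 1.567e-12 m.
Converting to fm: λ = 1567 fm ≈ 1570 fm.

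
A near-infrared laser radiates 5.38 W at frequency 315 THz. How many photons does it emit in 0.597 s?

1.54e19 photons

Total energy: E_total = P·t = 5.38 × 0.597 = 3.212 J.
Per-photon energy: E = 2.087e-19 J.
N = E_total / E_photon = 1.54e19.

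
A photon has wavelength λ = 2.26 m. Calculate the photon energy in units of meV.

For a photon E = hc/λ, so E = 8.790 × 10^-26 J.
Converting to meV: E = 5.486 × 10^-4 meV ≈ 5.49 × 10^-4 meV.

5.49 × 10^-4 meV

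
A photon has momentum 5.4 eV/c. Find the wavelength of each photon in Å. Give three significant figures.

Convert to SI: p = 5.4 eV/c = 2.8859e-27 kg·m/s.
Apply λ = h/p: λ = 2.296e-7 m.
Converting to Å: λ = 2296 Å ≈ 2300 Å.

2300 Å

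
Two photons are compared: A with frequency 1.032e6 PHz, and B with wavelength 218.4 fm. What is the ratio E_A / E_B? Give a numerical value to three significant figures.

E_A = 6.838e-13 J (from frequency = 1.032e6 PHz, via E = hf).
E_B = 9.095e-13 J (from wavelength = 218.4 fm, via E = hc/λ).
Ratio = 6.838e-13 / 9.095e-13 = 0.752.

0.752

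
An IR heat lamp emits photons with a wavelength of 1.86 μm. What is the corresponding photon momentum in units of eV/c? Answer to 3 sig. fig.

0.667 eV/c

Use h = 6.62607015e-34 J·s, c = 2.99792458e8 m/s, 1 eV = 1.602176634e-19 J.
First convert: λ = 1.86 μm = 1.86e-6 m.
Apply p = h/λ: p = 3.562e-28 kg·m/s.
Converting to eV/c: p = 0.6666 eV/c ≈ 0.667 eV/c.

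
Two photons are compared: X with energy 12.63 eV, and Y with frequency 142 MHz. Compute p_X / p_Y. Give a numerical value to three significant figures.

2.15e7

p_X = 6.750e-27 kg·m/s (from energy = 12.63 eV, via p = E/c).
p_Y = 3.139e-34 kg·m/s (from frequency = 142 MHz, via p = hf/c).
Ratio = 6.750e-27 / 3.139e-34 = 2.15e7.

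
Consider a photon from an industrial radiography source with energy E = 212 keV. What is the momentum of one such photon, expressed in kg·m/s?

1.13e-22 kg·m/s

In SI units: E = 212 keV = 3.3966e-14 J.
For a photon p = E/c, so p = 1.133e-22 kg·m/s.
So p ≈ 1.13e-22 kg·m/s.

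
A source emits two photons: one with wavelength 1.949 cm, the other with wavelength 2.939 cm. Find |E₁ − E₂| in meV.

Using E = hc/λ: E₁ = 1.0192e-23 J, E₂ = 6.7589e-24 J.
|ΔE| = |1.0192e-23 − 6.7589e-24| = 3.43e-24 J = 0.0214 meV.

0.0214 meV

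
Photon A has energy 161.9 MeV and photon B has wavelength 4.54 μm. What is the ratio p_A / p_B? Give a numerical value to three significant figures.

p_A = 8.652 × 10^-20 kg·m/s (from energy = 161.9 MeV, via p = E/c).
p_B = 1.459 × 10^-28 kg·m/s (from wavelength = 4.54 μm, via p = h/λ).
Ratio = 8.652 × 10^-20 / 1.459 × 10^-28 = 5.93 × 10^8.

5.93 × 10^8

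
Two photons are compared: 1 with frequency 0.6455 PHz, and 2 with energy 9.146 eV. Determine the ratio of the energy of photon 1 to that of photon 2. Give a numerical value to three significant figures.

0.292

E_1 = 4.277 × 10^-19 J (from frequency = 0.6455 PHz, via E = hf).
E_2 = 1.465 × 10^-18 J (from energy = 9.146 eV, via E given directly).
Ratio = 4.277 × 10^-19 / 1.465 × 10^-18 = 0.292.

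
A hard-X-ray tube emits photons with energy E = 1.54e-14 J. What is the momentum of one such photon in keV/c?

96.1 keV/c

(c = 2.99792458e8 m/s, 1 eV = 1.602176634e-19 J.)
Since p = E/c for a photon, p = 5.137e-23 kg·m/s.
Converting to keV/c: p = 96.12 keV/c ≈ 96.1 keV/c.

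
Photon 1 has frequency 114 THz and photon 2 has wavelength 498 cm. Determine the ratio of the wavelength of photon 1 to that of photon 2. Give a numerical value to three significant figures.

5.28 × 10^-7

λ_1 = 2.630 × 10^-6 m (from frequency = 114 THz, via λ = c/f).
λ_2 = 4.980 m (from wavelength = 498 cm, via λ given directly).
Ratio = 2.630 × 10^-6 / 4.980 = 5.28 × 10^-7.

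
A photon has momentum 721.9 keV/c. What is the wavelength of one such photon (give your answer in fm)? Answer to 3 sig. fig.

1720 fm

In SI units: p = 721.9 keV/c = 3.8580e-22 kg·m/s.
Since λ = h/p for a photon, λ = 1.717e-12 m.
Converting to fm: λ = 1717 fm ≈ 1720 fm.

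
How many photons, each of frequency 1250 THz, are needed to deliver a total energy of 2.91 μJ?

Per-photon energy: E = 8.283e-19 J (from frequency = 1250 THz).
N = E_total / E_photon = 2.91e-6 J / 8.283e-19 J = 3.51e12.

3.51e12 photons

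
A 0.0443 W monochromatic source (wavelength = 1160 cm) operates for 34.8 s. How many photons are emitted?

Total energy: E_total = P·t = 0.0443 × 34.8 = 1.542 J.
Per-photon energy: E = 1.712e-26 J.
N = E_total / E_photon = 9.00e25.

9.00e25 photons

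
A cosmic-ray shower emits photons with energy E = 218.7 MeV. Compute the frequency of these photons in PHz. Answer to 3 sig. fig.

Take h = 6.62607015e-34 J·s, 1 eV = 1.602176634e-19 J.
First convert: E = 218.7 MeV = 3.5040e-11 J.
For a photon f = E/h, so f = 5.288e22 Hz.
Converting to PHz: f = 5.288e7 PHz ≈ 5.29e7 PHz.

5.29e7 PHz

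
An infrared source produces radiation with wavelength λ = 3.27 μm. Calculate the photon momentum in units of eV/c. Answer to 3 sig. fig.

0.379 eV/c

Use h = 6.62607015e-34 J·s, c = 2.99792458e8 m/s, 1 eV = 1.602176634e-19 J.
First convert: λ = 3.27 μm = 3.27e-6 m.
For a photon p = h/λ, so p = 2.026e-28 kg·m/s.
Converting to eV/c: p = 0.3792 eV/c ≈ 0.379 eV/c.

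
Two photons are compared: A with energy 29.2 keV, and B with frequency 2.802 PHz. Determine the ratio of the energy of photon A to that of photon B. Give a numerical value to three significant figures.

E_A = 4.678e-15 J (from energy = 29.2 keV, via E given directly).
E_B = 1.857e-18 J (from frequency = 2.802 PHz, via E = hf).
Ratio = 4.678e-15 / 1.857e-18 = 2520.

2520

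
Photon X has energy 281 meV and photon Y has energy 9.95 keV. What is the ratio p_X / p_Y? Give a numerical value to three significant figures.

2.82e-5

p_X = 1.502e-28 kg·m/s (from energy = 281 meV, via p = E/c).
p_Y = 5.318e-24 kg·m/s (from energy = 9.95 keV, via p = E/c).
Ratio = 1.502e-28 / 5.318e-24 = 2.82e-5.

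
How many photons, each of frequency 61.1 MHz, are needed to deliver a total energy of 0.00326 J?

8.05 × 10^22 photons

Per-photon energy: E = 4.049 × 10^-26 J (from frequency = 61.1 MHz).
N = E_total / E_photon = 0.00326 J / 4.049 × 10^-26 J = 8.05 × 10^22.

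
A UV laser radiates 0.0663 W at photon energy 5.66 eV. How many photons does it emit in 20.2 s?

Total energy: E_total = P·t = 0.0663 × 20.2 = 1.339 J.
Per-photon energy: E = 9.068·10^-19 J.
N = E_total / E_photon = 1.48·10^18.

1.48·10^18 photons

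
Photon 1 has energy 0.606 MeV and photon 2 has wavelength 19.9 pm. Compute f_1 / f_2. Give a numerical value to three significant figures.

9.73

f_1 = 1.465e20 Hz (from energy = 0.606 MeV, via f = E/h).
f_2 = 1.506e19 Hz (from wavelength = 19.9 pm, via f = c/λ).
Ratio = 1.465e20 / 1.506e19 = 9.73.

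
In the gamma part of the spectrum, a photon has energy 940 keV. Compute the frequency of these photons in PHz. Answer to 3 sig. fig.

2.27·10^5 PHz

In SI units: E = 940 keV = 1.5060·10^-13 J.
For a photon f = E/h, so f = 2.273·10^20 Hz.
Converting to PHz: f = 227300 PHz ≈ 2.27·10^5 PHz.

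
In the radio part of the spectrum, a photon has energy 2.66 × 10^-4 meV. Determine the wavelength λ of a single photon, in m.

In SI units: E = 2.66 × 10^-4 meV = 4.2618 × 10^-26 J.
Apply λ = hc/E: λ = 4.661 m.
So λ ≈ 4.66 m.

4.66 m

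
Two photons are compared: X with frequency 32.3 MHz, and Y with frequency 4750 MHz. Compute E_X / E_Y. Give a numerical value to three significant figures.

6.80·10^-3

E_X = 2.140·10^-26 J (from frequency = 32.3 MHz, via E = hf).
E_Y = 3.147·10^-24 J (from frequency = 4750 MHz, via E = hf).
Ratio = 2.140·10^-26 / 3.147·10^-24 = 6.80·10^-3.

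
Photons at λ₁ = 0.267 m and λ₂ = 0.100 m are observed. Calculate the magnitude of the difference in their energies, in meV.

7.75·10^-3 meV

Using E = hc/λ: E₁ = 7.440·10^-25 J, E₂ = 1.986·10^-24 J.
|ΔE| = |7.440·10^-25 − 1.986·10^-24| = 1.24·10^-24 J = 7.75·10^-3 meV.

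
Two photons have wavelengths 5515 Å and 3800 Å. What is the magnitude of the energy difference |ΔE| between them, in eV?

Using E = hc/λ: E₁ = 3.6019e-19 J, E₂ = 5.2275e-19 J.
|ΔE| = |3.6019e-19 − 5.2275e-19| = 1.63e-19 J = 1.01 eV.

1.01 eV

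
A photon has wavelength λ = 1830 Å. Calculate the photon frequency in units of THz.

1640 THz

In SI units: λ = 1830 Å = 1.83·10^-7 m.
Apply f = c/λ: f = 1.638·10^15 Hz.
Converting to THz: f = 1638 THz ≈ 1640 THz.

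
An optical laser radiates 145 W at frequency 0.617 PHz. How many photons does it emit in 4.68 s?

1.66e21 photons

Total energy: E_total = P·t = 145 × 4.68 = 678.6 J.
Per-photon energy: E = 4.088e-19 J.
N = E_total / E_photon = 1.66e21.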